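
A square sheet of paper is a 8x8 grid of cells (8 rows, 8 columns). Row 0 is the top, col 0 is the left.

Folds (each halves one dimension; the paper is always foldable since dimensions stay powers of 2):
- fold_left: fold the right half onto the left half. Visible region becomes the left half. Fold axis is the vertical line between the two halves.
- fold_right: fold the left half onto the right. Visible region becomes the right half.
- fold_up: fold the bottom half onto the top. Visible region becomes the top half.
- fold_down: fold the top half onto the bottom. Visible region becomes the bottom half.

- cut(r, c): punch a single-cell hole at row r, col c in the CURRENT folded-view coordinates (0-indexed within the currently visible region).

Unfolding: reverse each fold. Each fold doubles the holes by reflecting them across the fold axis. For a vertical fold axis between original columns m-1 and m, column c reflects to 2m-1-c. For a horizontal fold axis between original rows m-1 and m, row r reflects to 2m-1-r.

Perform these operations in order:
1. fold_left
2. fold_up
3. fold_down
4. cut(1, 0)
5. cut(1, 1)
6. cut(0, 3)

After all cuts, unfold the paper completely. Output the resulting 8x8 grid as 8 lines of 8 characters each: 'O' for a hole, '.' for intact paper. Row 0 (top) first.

Op 1 fold_left: fold axis v@4; visible region now rows[0,8) x cols[0,4) = 8x4
Op 2 fold_up: fold axis h@4; visible region now rows[0,4) x cols[0,4) = 4x4
Op 3 fold_down: fold axis h@2; visible region now rows[2,4) x cols[0,4) = 2x4
Op 4 cut(1, 0): punch at orig (3,0); cuts so far [(3, 0)]; region rows[2,4) x cols[0,4) = 2x4
Op 5 cut(1, 1): punch at orig (3,1); cuts so far [(3, 0), (3, 1)]; region rows[2,4) x cols[0,4) = 2x4
Op 6 cut(0, 3): punch at orig (2,3); cuts so far [(2, 3), (3, 0), (3, 1)]; region rows[2,4) x cols[0,4) = 2x4
Unfold 1 (reflect across h@2): 6 holes -> [(0, 0), (0, 1), (1, 3), (2, 3), (3, 0), (3, 1)]
Unfold 2 (reflect across h@4): 12 holes -> [(0, 0), (0, 1), (1, 3), (2, 3), (3, 0), (3, 1), (4, 0), (4, 1), (5, 3), (6, 3), (7, 0), (7, 1)]
Unfold 3 (reflect across v@4): 24 holes -> [(0, 0), (0, 1), (0, 6), (0, 7), (1, 3), (1, 4), (2, 3), (2, 4), (3, 0), (3, 1), (3, 6), (3, 7), (4, 0), (4, 1), (4, 6), (4, 7), (5, 3), (5, 4), (6, 3), (6, 4), (7, 0), (7, 1), (7, 6), (7, 7)]

Answer: OO....OO
...OO...
...OO...
OO....OO
OO....OO
...OO...
...OO...
OO....OO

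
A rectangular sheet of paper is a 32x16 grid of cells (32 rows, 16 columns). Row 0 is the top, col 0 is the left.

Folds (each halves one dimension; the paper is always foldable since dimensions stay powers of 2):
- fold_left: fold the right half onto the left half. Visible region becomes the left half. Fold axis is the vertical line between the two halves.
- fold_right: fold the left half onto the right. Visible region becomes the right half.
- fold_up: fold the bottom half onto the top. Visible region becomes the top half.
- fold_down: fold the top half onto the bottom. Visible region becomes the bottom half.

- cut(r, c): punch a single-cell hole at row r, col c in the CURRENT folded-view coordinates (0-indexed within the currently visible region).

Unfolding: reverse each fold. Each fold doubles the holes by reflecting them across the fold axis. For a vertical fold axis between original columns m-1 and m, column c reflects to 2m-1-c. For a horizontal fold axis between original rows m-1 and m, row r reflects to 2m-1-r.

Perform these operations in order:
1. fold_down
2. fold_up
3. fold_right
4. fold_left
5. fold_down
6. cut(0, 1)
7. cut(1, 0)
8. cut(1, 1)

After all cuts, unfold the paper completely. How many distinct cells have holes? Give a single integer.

Answer: 96

Derivation:
Op 1 fold_down: fold axis h@16; visible region now rows[16,32) x cols[0,16) = 16x16
Op 2 fold_up: fold axis h@24; visible region now rows[16,24) x cols[0,16) = 8x16
Op 3 fold_right: fold axis v@8; visible region now rows[16,24) x cols[8,16) = 8x8
Op 4 fold_left: fold axis v@12; visible region now rows[16,24) x cols[8,12) = 8x4
Op 5 fold_down: fold axis h@20; visible region now rows[20,24) x cols[8,12) = 4x4
Op 6 cut(0, 1): punch at orig (20,9); cuts so far [(20, 9)]; region rows[20,24) x cols[8,12) = 4x4
Op 7 cut(1, 0): punch at orig (21,8); cuts so far [(20, 9), (21, 8)]; region rows[20,24) x cols[8,12) = 4x4
Op 8 cut(1, 1): punch at orig (21,9); cuts so far [(20, 9), (21, 8), (21, 9)]; region rows[20,24) x cols[8,12) = 4x4
Unfold 1 (reflect across h@20): 6 holes -> [(18, 8), (18, 9), (19, 9), (20, 9), (21, 8), (21, 9)]
Unfold 2 (reflect across v@12): 12 holes -> [(18, 8), (18, 9), (18, 14), (18, 15), (19, 9), (19, 14), (20, 9), (20, 14), (21, 8), (21, 9), (21, 14), (21, 15)]
Unfold 3 (reflect across v@8): 24 holes -> [(18, 0), (18, 1), (18, 6), (18, 7), (18, 8), (18, 9), (18, 14), (18, 15), (19, 1), (19, 6), (19, 9), (19, 14), (20, 1), (20, 6), (20, 9), (20, 14), (21, 0), (21, 1), (21, 6), (21, 7), (21, 8), (21, 9), (21, 14), (21, 15)]
Unfold 4 (reflect across h@24): 48 holes -> [(18, 0), (18, 1), (18, 6), (18, 7), (18, 8), (18, 9), (18, 14), (18, 15), (19, 1), (19, 6), (19, 9), (19, 14), (20, 1), (20, 6), (20, 9), (20, 14), (21, 0), (21, 1), (21, 6), (21, 7), (21, 8), (21, 9), (21, 14), (21, 15), (26, 0), (26, 1), (26, 6), (26, 7), (26, 8), (26, 9), (26, 14), (26, 15), (27, 1), (27, 6), (27, 9), (27, 14), (28, 1), (28, 6), (28, 9), (28, 14), (29, 0), (29, 1), (29, 6), (29, 7), (29, 8), (29, 9), (29, 14), (29, 15)]
Unfold 5 (reflect across h@16): 96 holes -> [(2, 0), (2, 1), (2, 6), (2, 7), (2, 8), (2, 9), (2, 14), (2, 15), (3, 1), (3, 6), (3, 9), (3, 14), (4, 1), (4, 6), (4, 9), (4, 14), (5, 0), (5, 1), (5, 6), (5, 7), (5, 8), (5, 9), (5, 14), (5, 15), (10, 0), (10, 1), (10, 6), (10, 7), (10, 8), (10, 9), (10, 14), (10, 15), (11, 1), (11, 6), (11, 9), (11, 14), (12, 1), (12, 6), (12, 9), (12, 14), (13, 0), (13, 1), (13, 6), (13, 7), (13, 8), (13, 9), (13, 14), (13, 15), (18, 0), (18, 1), (18, 6), (18, 7), (18, 8), (18, 9), (18, 14), (18, 15), (19, 1), (19, 6), (19, 9), (19, 14), (20, 1), (20, 6), (20, 9), (20, 14), (21, 0), (21, 1), (21, 6), (21, 7), (21, 8), (21, 9), (21, 14), (21, 15), (26, 0), (26, 1), (26, 6), (26, 7), (26, 8), (26, 9), (26, 14), (26, 15), (27, 1), (27, 6), (27, 9), (27, 14), (28, 1), (28, 6), (28, 9), (28, 14), (29, 0), (29, 1), (29, 6), (29, 7), (29, 8), (29, 9), (29, 14), (29, 15)]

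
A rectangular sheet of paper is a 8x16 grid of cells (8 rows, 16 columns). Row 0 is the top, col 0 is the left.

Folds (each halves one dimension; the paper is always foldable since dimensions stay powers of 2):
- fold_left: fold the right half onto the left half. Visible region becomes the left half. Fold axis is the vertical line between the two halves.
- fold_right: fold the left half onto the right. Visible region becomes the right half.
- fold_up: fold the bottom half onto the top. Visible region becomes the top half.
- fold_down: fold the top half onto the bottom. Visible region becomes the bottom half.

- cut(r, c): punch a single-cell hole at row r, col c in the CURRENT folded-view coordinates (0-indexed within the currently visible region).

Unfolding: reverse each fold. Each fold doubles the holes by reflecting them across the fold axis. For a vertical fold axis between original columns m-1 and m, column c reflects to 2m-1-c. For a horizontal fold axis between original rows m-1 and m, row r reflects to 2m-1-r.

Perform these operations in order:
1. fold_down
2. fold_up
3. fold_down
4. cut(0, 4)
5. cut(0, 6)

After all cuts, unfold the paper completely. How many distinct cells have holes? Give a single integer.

Op 1 fold_down: fold axis h@4; visible region now rows[4,8) x cols[0,16) = 4x16
Op 2 fold_up: fold axis h@6; visible region now rows[4,6) x cols[0,16) = 2x16
Op 3 fold_down: fold axis h@5; visible region now rows[5,6) x cols[0,16) = 1x16
Op 4 cut(0, 4): punch at orig (5,4); cuts so far [(5, 4)]; region rows[5,6) x cols[0,16) = 1x16
Op 5 cut(0, 6): punch at orig (5,6); cuts so far [(5, 4), (5, 6)]; region rows[5,6) x cols[0,16) = 1x16
Unfold 1 (reflect across h@5): 4 holes -> [(4, 4), (4, 6), (5, 4), (5, 6)]
Unfold 2 (reflect across h@6): 8 holes -> [(4, 4), (4, 6), (5, 4), (5, 6), (6, 4), (6, 6), (7, 4), (7, 6)]
Unfold 3 (reflect across h@4): 16 holes -> [(0, 4), (0, 6), (1, 4), (1, 6), (2, 4), (2, 6), (3, 4), (3, 6), (4, 4), (4, 6), (5, 4), (5, 6), (6, 4), (6, 6), (7, 4), (7, 6)]

Answer: 16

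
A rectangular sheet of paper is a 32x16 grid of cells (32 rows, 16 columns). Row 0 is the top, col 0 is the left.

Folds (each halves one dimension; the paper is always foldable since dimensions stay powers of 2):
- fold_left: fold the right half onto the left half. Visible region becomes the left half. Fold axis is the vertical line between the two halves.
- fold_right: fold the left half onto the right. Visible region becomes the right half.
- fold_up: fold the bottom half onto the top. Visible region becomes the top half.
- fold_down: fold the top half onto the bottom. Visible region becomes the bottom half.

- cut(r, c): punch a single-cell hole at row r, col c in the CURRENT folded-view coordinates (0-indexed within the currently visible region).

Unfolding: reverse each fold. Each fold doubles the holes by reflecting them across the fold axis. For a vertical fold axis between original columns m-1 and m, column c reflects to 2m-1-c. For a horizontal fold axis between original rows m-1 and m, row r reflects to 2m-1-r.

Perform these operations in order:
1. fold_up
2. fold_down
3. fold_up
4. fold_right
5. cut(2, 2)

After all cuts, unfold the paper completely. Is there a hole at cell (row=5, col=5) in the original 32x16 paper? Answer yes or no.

Op 1 fold_up: fold axis h@16; visible region now rows[0,16) x cols[0,16) = 16x16
Op 2 fold_down: fold axis h@8; visible region now rows[8,16) x cols[0,16) = 8x16
Op 3 fold_up: fold axis h@12; visible region now rows[8,12) x cols[0,16) = 4x16
Op 4 fold_right: fold axis v@8; visible region now rows[8,12) x cols[8,16) = 4x8
Op 5 cut(2, 2): punch at orig (10,10); cuts so far [(10, 10)]; region rows[8,12) x cols[8,16) = 4x8
Unfold 1 (reflect across v@8): 2 holes -> [(10, 5), (10, 10)]
Unfold 2 (reflect across h@12): 4 holes -> [(10, 5), (10, 10), (13, 5), (13, 10)]
Unfold 3 (reflect across h@8): 8 holes -> [(2, 5), (2, 10), (5, 5), (5, 10), (10, 5), (10, 10), (13, 5), (13, 10)]
Unfold 4 (reflect across h@16): 16 holes -> [(2, 5), (2, 10), (5, 5), (5, 10), (10, 5), (10, 10), (13, 5), (13, 10), (18, 5), (18, 10), (21, 5), (21, 10), (26, 5), (26, 10), (29, 5), (29, 10)]
Holes: [(2, 5), (2, 10), (5, 5), (5, 10), (10, 5), (10, 10), (13, 5), (13, 10), (18, 5), (18, 10), (21, 5), (21, 10), (26, 5), (26, 10), (29, 5), (29, 10)]

Answer: yes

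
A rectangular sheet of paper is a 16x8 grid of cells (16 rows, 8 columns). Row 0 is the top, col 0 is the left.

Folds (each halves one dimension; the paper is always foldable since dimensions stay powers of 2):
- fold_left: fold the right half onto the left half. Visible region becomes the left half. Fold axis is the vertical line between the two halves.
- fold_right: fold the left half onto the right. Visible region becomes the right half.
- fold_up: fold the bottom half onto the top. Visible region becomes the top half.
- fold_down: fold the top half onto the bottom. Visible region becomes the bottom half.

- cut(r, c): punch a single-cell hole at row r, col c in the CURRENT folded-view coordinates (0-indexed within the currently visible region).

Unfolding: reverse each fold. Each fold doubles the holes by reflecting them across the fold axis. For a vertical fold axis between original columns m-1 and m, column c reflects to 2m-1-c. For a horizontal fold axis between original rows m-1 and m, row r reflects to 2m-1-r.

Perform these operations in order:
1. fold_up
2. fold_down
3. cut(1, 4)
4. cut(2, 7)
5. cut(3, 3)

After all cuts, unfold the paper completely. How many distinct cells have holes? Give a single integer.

Answer: 12

Derivation:
Op 1 fold_up: fold axis h@8; visible region now rows[0,8) x cols[0,8) = 8x8
Op 2 fold_down: fold axis h@4; visible region now rows[4,8) x cols[0,8) = 4x8
Op 3 cut(1, 4): punch at orig (5,4); cuts so far [(5, 4)]; region rows[4,8) x cols[0,8) = 4x8
Op 4 cut(2, 7): punch at orig (6,7); cuts so far [(5, 4), (6, 7)]; region rows[4,8) x cols[0,8) = 4x8
Op 5 cut(3, 3): punch at orig (7,3); cuts so far [(5, 4), (6, 7), (7, 3)]; region rows[4,8) x cols[0,8) = 4x8
Unfold 1 (reflect across h@4): 6 holes -> [(0, 3), (1, 7), (2, 4), (5, 4), (6, 7), (7, 3)]
Unfold 2 (reflect across h@8): 12 holes -> [(0, 3), (1, 7), (2, 4), (5, 4), (6, 7), (7, 3), (8, 3), (9, 7), (10, 4), (13, 4), (14, 7), (15, 3)]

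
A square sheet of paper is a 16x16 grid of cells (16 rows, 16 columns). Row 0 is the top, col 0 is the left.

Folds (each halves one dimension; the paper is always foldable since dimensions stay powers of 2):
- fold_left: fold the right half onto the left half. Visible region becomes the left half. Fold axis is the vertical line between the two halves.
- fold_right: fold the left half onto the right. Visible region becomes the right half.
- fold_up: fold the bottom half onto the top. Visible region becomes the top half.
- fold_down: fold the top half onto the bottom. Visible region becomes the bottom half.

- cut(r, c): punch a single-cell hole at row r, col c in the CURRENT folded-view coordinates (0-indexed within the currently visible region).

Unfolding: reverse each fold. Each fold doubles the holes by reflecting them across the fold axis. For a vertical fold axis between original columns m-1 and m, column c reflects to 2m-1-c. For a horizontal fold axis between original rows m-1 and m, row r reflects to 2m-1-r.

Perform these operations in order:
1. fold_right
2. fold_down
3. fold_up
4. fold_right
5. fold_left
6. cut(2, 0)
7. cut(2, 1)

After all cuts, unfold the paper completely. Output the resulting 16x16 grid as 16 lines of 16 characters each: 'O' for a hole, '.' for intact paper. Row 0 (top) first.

Op 1 fold_right: fold axis v@8; visible region now rows[0,16) x cols[8,16) = 16x8
Op 2 fold_down: fold axis h@8; visible region now rows[8,16) x cols[8,16) = 8x8
Op 3 fold_up: fold axis h@12; visible region now rows[8,12) x cols[8,16) = 4x8
Op 4 fold_right: fold axis v@12; visible region now rows[8,12) x cols[12,16) = 4x4
Op 5 fold_left: fold axis v@14; visible region now rows[8,12) x cols[12,14) = 4x2
Op 6 cut(2, 0): punch at orig (10,12); cuts so far [(10, 12)]; region rows[8,12) x cols[12,14) = 4x2
Op 7 cut(2, 1): punch at orig (10,13); cuts so far [(10, 12), (10, 13)]; region rows[8,12) x cols[12,14) = 4x2
Unfold 1 (reflect across v@14): 4 holes -> [(10, 12), (10, 13), (10, 14), (10, 15)]
Unfold 2 (reflect across v@12): 8 holes -> [(10, 8), (10, 9), (10, 10), (10, 11), (10, 12), (10, 13), (10, 14), (10, 15)]
Unfold 3 (reflect across h@12): 16 holes -> [(10, 8), (10, 9), (10, 10), (10, 11), (10, 12), (10, 13), (10, 14), (10, 15), (13, 8), (13, 9), (13, 10), (13, 11), (13, 12), (13, 13), (13, 14), (13, 15)]
Unfold 4 (reflect across h@8): 32 holes -> [(2, 8), (2, 9), (2, 10), (2, 11), (2, 12), (2, 13), (2, 14), (2, 15), (5, 8), (5, 9), (5, 10), (5, 11), (5, 12), (5, 13), (5, 14), (5, 15), (10, 8), (10, 9), (10, 10), (10, 11), (10, 12), (10, 13), (10, 14), (10, 15), (13, 8), (13, 9), (13, 10), (13, 11), (13, 12), (13, 13), (13, 14), (13, 15)]
Unfold 5 (reflect across v@8): 64 holes -> [(2, 0), (2, 1), (2, 2), (2, 3), (2, 4), (2, 5), (2, 6), (2, 7), (2, 8), (2, 9), (2, 10), (2, 11), (2, 12), (2, 13), (2, 14), (2, 15), (5, 0), (5, 1), (5, 2), (5, 3), (5, 4), (5, 5), (5, 6), (5, 7), (5, 8), (5, 9), (5, 10), (5, 11), (5, 12), (5, 13), (5, 14), (5, 15), (10, 0), (10, 1), (10, 2), (10, 3), (10, 4), (10, 5), (10, 6), (10, 7), (10, 8), (10, 9), (10, 10), (10, 11), (10, 12), (10, 13), (10, 14), (10, 15), (13, 0), (13, 1), (13, 2), (13, 3), (13, 4), (13, 5), (13, 6), (13, 7), (13, 8), (13, 9), (13, 10), (13, 11), (13, 12), (13, 13), (13, 14), (13, 15)]

Answer: ................
................
OOOOOOOOOOOOOOOO
................
................
OOOOOOOOOOOOOOOO
................
................
................
................
OOOOOOOOOOOOOOOO
................
................
OOOOOOOOOOOOOOOO
................
................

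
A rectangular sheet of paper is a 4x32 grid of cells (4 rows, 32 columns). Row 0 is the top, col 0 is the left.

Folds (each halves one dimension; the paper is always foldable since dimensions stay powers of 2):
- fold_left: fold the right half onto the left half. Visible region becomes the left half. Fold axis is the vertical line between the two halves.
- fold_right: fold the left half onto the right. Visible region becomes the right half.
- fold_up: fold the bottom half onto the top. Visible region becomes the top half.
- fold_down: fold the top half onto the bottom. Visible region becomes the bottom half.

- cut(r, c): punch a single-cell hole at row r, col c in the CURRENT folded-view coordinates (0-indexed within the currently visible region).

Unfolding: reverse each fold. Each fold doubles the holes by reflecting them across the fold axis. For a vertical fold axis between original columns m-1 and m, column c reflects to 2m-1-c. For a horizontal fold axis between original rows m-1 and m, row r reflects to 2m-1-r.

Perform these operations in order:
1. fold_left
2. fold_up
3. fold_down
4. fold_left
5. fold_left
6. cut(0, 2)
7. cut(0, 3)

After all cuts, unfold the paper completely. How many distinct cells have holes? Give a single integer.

Answer: 64

Derivation:
Op 1 fold_left: fold axis v@16; visible region now rows[0,4) x cols[0,16) = 4x16
Op 2 fold_up: fold axis h@2; visible region now rows[0,2) x cols[0,16) = 2x16
Op 3 fold_down: fold axis h@1; visible region now rows[1,2) x cols[0,16) = 1x16
Op 4 fold_left: fold axis v@8; visible region now rows[1,2) x cols[0,8) = 1x8
Op 5 fold_left: fold axis v@4; visible region now rows[1,2) x cols[0,4) = 1x4
Op 6 cut(0, 2): punch at orig (1,2); cuts so far [(1, 2)]; region rows[1,2) x cols[0,4) = 1x4
Op 7 cut(0, 3): punch at orig (1,3); cuts so far [(1, 2), (1, 3)]; region rows[1,2) x cols[0,4) = 1x4
Unfold 1 (reflect across v@4): 4 holes -> [(1, 2), (1, 3), (1, 4), (1, 5)]
Unfold 2 (reflect across v@8): 8 holes -> [(1, 2), (1, 3), (1, 4), (1, 5), (1, 10), (1, 11), (1, 12), (1, 13)]
Unfold 3 (reflect across h@1): 16 holes -> [(0, 2), (0, 3), (0, 4), (0, 5), (0, 10), (0, 11), (0, 12), (0, 13), (1, 2), (1, 3), (1, 4), (1, 5), (1, 10), (1, 11), (1, 12), (1, 13)]
Unfold 4 (reflect across h@2): 32 holes -> [(0, 2), (0, 3), (0, 4), (0, 5), (0, 10), (0, 11), (0, 12), (0, 13), (1, 2), (1, 3), (1, 4), (1, 5), (1, 10), (1, 11), (1, 12), (1, 13), (2, 2), (2, 3), (2, 4), (2, 5), (2, 10), (2, 11), (2, 12), (2, 13), (3, 2), (3, 3), (3, 4), (3, 5), (3, 10), (3, 11), (3, 12), (3, 13)]
Unfold 5 (reflect across v@16): 64 holes -> [(0, 2), (0, 3), (0, 4), (0, 5), (0, 10), (0, 11), (0, 12), (0, 13), (0, 18), (0, 19), (0, 20), (0, 21), (0, 26), (0, 27), (0, 28), (0, 29), (1, 2), (1, 3), (1, 4), (1, 5), (1, 10), (1, 11), (1, 12), (1, 13), (1, 18), (1, 19), (1, 20), (1, 21), (1, 26), (1, 27), (1, 28), (1, 29), (2, 2), (2, 3), (2, 4), (2, 5), (2, 10), (2, 11), (2, 12), (2, 13), (2, 18), (2, 19), (2, 20), (2, 21), (2, 26), (2, 27), (2, 28), (2, 29), (3, 2), (3, 3), (3, 4), (3, 5), (3, 10), (3, 11), (3, 12), (3, 13), (3, 18), (3, 19), (3, 20), (3, 21), (3, 26), (3, 27), (3, 28), (3, 29)]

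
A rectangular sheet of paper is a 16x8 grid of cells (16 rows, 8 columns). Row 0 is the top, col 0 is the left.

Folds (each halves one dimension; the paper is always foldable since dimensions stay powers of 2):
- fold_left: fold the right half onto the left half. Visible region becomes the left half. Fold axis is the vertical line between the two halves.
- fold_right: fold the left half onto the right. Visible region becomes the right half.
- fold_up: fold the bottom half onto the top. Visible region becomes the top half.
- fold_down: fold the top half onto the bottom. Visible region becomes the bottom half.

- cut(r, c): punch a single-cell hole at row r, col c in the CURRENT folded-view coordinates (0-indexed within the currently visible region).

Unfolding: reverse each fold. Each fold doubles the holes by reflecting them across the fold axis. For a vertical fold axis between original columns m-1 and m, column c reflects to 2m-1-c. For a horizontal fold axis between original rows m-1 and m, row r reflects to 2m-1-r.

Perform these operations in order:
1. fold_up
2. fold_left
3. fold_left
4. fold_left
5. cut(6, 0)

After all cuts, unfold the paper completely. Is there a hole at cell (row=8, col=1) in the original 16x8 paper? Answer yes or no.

Answer: no

Derivation:
Op 1 fold_up: fold axis h@8; visible region now rows[0,8) x cols[0,8) = 8x8
Op 2 fold_left: fold axis v@4; visible region now rows[0,8) x cols[0,4) = 8x4
Op 3 fold_left: fold axis v@2; visible region now rows[0,8) x cols[0,2) = 8x2
Op 4 fold_left: fold axis v@1; visible region now rows[0,8) x cols[0,1) = 8x1
Op 5 cut(6, 0): punch at orig (6,0); cuts so far [(6, 0)]; region rows[0,8) x cols[0,1) = 8x1
Unfold 1 (reflect across v@1): 2 holes -> [(6, 0), (6, 1)]
Unfold 2 (reflect across v@2): 4 holes -> [(6, 0), (6, 1), (6, 2), (6, 3)]
Unfold 3 (reflect across v@4): 8 holes -> [(6, 0), (6, 1), (6, 2), (6, 3), (6, 4), (6, 5), (6, 6), (6, 7)]
Unfold 4 (reflect across h@8): 16 holes -> [(6, 0), (6, 1), (6, 2), (6, 3), (6, 4), (6, 5), (6, 6), (6, 7), (9, 0), (9, 1), (9, 2), (9, 3), (9, 4), (9, 5), (9, 6), (9, 7)]
Holes: [(6, 0), (6, 1), (6, 2), (6, 3), (6, 4), (6, 5), (6, 6), (6, 7), (9, 0), (9, 1), (9, 2), (9, 3), (9, 4), (9, 5), (9, 6), (9, 7)]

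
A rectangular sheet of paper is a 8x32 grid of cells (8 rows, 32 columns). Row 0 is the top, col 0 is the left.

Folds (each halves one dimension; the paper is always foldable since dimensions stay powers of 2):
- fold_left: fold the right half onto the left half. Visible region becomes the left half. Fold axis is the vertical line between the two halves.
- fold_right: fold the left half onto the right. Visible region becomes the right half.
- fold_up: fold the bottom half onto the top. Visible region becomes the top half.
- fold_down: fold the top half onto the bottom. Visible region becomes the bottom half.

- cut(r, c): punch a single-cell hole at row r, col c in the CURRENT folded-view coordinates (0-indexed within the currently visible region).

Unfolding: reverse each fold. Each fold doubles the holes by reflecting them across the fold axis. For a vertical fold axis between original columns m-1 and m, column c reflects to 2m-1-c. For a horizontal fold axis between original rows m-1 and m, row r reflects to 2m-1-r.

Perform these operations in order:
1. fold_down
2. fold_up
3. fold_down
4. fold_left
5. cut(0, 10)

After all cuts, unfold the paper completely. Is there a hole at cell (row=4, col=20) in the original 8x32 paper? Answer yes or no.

Op 1 fold_down: fold axis h@4; visible region now rows[4,8) x cols[0,32) = 4x32
Op 2 fold_up: fold axis h@6; visible region now rows[4,6) x cols[0,32) = 2x32
Op 3 fold_down: fold axis h@5; visible region now rows[5,6) x cols[0,32) = 1x32
Op 4 fold_left: fold axis v@16; visible region now rows[5,6) x cols[0,16) = 1x16
Op 5 cut(0, 10): punch at orig (5,10); cuts so far [(5, 10)]; region rows[5,6) x cols[0,16) = 1x16
Unfold 1 (reflect across v@16): 2 holes -> [(5, 10), (5, 21)]
Unfold 2 (reflect across h@5): 4 holes -> [(4, 10), (4, 21), (5, 10), (5, 21)]
Unfold 3 (reflect across h@6): 8 holes -> [(4, 10), (4, 21), (5, 10), (5, 21), (6, 10), (6, 21), (7, 10), (7, 21)]
Unfold 4 (reflect across h@4): 16 holes -> [(0, 10), (0, 21), (1, 10), (1, 21), (2, 10), (2, 21), (3, 10), (3, 21), (4, 10), (4, 21), (5, 10), (5, 21), (6, 10), (6, 21), (7, 10), (7, 21)]
Holes: [(0, 10), (0, 21), (1, 10), (1, 21), (2, 10), (2, 21), (3, 10), (3, 21), (4, 10), (4, 21), (5, 10), (5, 21), (6, 10), (6, 21), (7, 10), (7, 21)]

Answer: no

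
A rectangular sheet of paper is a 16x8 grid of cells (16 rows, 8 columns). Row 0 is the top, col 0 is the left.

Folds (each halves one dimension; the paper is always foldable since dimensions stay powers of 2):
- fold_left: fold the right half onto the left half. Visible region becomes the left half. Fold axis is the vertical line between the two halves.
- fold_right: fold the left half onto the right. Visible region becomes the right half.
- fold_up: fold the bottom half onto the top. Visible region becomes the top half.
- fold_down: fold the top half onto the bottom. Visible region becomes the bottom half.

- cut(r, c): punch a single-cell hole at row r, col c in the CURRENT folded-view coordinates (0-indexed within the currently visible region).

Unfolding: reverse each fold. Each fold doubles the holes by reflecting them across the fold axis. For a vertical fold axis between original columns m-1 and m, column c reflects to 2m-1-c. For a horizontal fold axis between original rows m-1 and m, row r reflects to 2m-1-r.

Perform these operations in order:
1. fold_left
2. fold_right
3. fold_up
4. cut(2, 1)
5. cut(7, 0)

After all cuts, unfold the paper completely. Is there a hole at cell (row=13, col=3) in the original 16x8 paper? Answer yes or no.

Op 1 fold_left: fold axis v@4; visible region now rows[0,16) x cols[0,4) = 16x4
Op 2 fold_right: fold axis v@2; visible region now rows[0,16) x cols[2,4) = 16x2
Op 3 fold_up: fold axis h@8; visible region now rows[0,8) x cols[2,4) = 8x2
Op 4 cut(2, 1): punch at orig (2,3); cuts so far [(2, 3)]; region rows[0,8) x cols[2,4) = 8x2
Op 5 cut(7, 0): punch at orig (7,2); cuts so far [(2, 3), (7, 2)]; region rows[0,8) x cols[2,4) = 8x2
Unfold 1 (reflect across h@8): 4 holes -> [(2, 3), (7, 2), (8, 2), (13, 3)]
Unfold 2 (reflect across v@2): 8 holes -> [(2, 0), (2, 3), (7, 1), (7, 2), (8, 1), (8, 2), (13, 0), (13, 3)]
Unfold 3 (reflect across v@4): 16 holes -> [(2, 0), (2, 3), (2, 4), (2, 7), (7, 1), (7, 2), (7, 5), (7, 6), (8, 1), (8, 2), (8, 5), (8, 6), (13, 0), (13, 3), (13, 4), (13, 7)]
Holes: [(2, 0), (2, 3), (2, 4), (2, 7), (7, 1), (7, 2), (7, 5), (7, 6), (8, 1), (8, 2), (8, 5), (8, 6), (13, 0), (13, 3), (13, 4), (13, 7)]

Answer: yes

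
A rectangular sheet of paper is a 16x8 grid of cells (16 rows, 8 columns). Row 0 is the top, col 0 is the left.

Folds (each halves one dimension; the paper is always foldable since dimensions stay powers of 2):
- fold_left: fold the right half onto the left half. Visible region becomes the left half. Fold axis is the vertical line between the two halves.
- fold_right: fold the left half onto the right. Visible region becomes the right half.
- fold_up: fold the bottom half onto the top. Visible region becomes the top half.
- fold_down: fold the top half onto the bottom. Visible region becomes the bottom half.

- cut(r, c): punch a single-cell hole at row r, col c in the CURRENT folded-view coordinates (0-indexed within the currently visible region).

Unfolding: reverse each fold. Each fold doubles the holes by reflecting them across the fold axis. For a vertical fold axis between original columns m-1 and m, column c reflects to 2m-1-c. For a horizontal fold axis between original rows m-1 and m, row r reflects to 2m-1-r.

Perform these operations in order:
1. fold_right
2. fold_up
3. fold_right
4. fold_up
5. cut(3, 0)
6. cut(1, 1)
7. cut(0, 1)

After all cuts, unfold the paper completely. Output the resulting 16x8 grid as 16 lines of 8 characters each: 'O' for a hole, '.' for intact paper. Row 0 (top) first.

Op 1 fold_right: fold axis v@4; visible region now rows[0,16) x cols[4,8) = 16x4
Op 2 fold_up: fold axis h@8; visible region now rows[0,8) x cols[4,8) = 8x4
Op 3 fold_right: fold axis v@6; visible region now rows[0,8) x cols[6,8) = 8x2
Op 4 fold_up: fold axis h@4; visible region now rows[0,4) x cols[6,8) = 4x2
Op 5 cut(3, 0): punch at orig (3,6); cuts so far [(3, 6)]; region rows[0,4) x cols[6,8) = 4x2
Op 6 cut(1, 1): punch at orig (1,7); cuts so far [(1, 7), (3, 6)]; region rows[0,4) x cols[6,8) = 4x2
Op 7 cut(0, 1): punch at orig (0,7); cuts so far [(0, 7), (1, 7), (3, 6)]; region rows[0,4) x cols[6,8) = 4x2
Unfold 1 (reflect across h@4): 6 holes -> [(0, 7), (1, 7), (3, 6), (4, 6), (6, 7), (7, 7)]
Unfold 2 (reflect across v@6): 12 holes -> [(0, 4), (0, 7), (1, 4), (1, 7), (3, 5), (3, 6), (4, 5), (4, 6), (6, 4), (6, 7), (7, 4), (7, 7)]
Unfold 3 (reflect across h@8): 24 holes -> [(0, 4), (0, 7), (1, 4), (1, 7), (3, 5), (3, 6), (4, 5), (4, 6), (6, 4), (6, 7), (7, 4), (7, 7), (8, 4), (8, 7), (9, 4), (9, 7), (11, 5), (11, 6), (12, 5), (12, 6), (14, 4), (14, 7), (15, 4), (15, 7)]
Unfold 4 (reflect across v@4): 48 holes -> [(0, 0), (0, 3), (0, 4), (0, 7), (1, 0), (1, 3), (1, 4), (1, 7), (3, 1), (3, 2), (3, 5), (3, 6), (4, 1), (4, 2), (4, 5), (4, 6), (6, 0), (6, 3), (6, 4), (6, 7), (7, 0), (7, 3), (7, 4), (7, 7), (8, 0), (8, 3), (8, 4), (8, 7), (9, 0), (9, 3), (9, 4), (9, 7), (11, 1), (11, 2), (11, 5), (11, 6), (12, 1), (12, 2), (12, 5), (12, 6), (14, 0), (14, 3), (14, 4), (14, 7), (15, 0), (15, 3), (15, 4), (15, 7)]

Answer: O..OO..O
O..OO..O
........
.OO..OO.
.OO..OO.
........
O..OO..O
O..OO..O
O..OO..O
O..OO..O
........
.OO..OO.
.OO..OO.
........
O..OO..O
O..OO..O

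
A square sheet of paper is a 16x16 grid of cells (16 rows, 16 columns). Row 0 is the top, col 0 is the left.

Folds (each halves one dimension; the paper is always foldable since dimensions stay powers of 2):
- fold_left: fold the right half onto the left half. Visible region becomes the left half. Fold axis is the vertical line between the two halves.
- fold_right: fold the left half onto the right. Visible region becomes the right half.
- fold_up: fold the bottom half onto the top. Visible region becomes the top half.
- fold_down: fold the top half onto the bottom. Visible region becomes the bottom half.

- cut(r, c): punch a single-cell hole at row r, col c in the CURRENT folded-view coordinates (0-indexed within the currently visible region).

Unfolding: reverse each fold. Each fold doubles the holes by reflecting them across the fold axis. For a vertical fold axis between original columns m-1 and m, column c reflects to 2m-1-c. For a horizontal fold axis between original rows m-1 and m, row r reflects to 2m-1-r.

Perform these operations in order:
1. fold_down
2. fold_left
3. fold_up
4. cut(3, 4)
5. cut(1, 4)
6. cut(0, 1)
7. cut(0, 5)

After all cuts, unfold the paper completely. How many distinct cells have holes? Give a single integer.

Answer: 32

Derivation:
Op 1 fold_down: fold axis h@8; visible region now rows[8,16) x cols[0,16) = 8x16
Op 2 fold_left: fold axis v@8; visible region now rows[8,16) x cols[0,8) = 8x8
Op 3 fold_up: fold axis h@12; visible region now rows[8,12) x cols[0,8) = 4x8
Op 4 cut(3, 4): punch at orig (11,4); cuts so far [(11, 4)]; region rows[8,12) x cols[0,8) = 4x8
Op 5 cut(1, 4): punch at orig (9,4); cuts so far [(9, 4), (11, 4)]; region rows[8,12) x cols[0,8) = 4x8
Op 6 cut(0, 1): punch at orig (8,1); cuts so far [(8, 1), (9, 4), (11, 4)]; region rows[8,12) x cols[0,8) = 4x8
Op 7 cut(0, 5): punch at orig (8,5); cuts so far [(8, 1), (8, 5), (9, 4), (11, 4)]; region rows[8,12) x cols[0,8) = 4x8
Unfold 1 (reflect across h@12): 8 holes -> [(8, 1), (8, 5), (9, 4), (11, 4), (12, 4), (14, 4), (15, 1), (15, 5)]
Unfold 2 (reflect across v@8): 16 holes -> [(8, 1), (8, 5), (8, 10), (8, 14), (9, 4), (9, 11), (11, 4), (11, 11), (12, 4), (12, 11), (14, 4), (14, 11), (15, 1), (15, 5), (15, 10), (15, 14)]
Unfold 3 (reflect across h@8): 32 holes -> [(0, 1), (0, 5), (0, 10), (0, 14), (1, 4), (1, 11), (3, 4), (3, 11), (4, 4), (4, 11), (6, 4), (6, 11), (7, 1), (7, 5), (7, 10), (7, 14), (8, 1), (8, 5), (8, 10), (8, 14), (9, 4), (9, 11), (11, 4), (11, 11), (12, 4), (12, 11), (14, 4), (14, 11), (15, 1), (15, 5), (15, 10), (15, 14)]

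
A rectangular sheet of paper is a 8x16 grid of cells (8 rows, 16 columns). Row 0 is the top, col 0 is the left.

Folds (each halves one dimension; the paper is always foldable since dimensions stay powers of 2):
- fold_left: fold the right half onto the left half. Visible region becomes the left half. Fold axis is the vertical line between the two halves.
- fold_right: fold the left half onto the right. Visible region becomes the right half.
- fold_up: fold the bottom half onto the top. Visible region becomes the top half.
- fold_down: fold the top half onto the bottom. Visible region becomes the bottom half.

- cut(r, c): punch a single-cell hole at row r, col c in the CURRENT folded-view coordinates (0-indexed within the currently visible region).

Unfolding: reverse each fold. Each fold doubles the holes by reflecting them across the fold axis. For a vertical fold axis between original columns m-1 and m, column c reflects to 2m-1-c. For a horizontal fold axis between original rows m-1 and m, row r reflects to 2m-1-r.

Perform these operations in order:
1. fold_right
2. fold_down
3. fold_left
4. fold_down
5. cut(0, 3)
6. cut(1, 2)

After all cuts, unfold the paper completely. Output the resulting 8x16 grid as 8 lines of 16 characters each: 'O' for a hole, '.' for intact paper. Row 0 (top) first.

Answer: ..O..O....O..O..
...OO......OO...
...OO......OO...
..O..O....O..O..
..O..O....O..O..
...OO......OO...
...OO......OO...
..O..O....O..O..

Derivation:
Op 1 fold_right: fold axis v@8; visible region now rows[0,8) x cols[8,16) = 8x8
Op 2 fold_down: fold axis h@4; visible region now rows[4,8) x cols[8,16) = 4x8
Op 3 fold_left: fold axis v@12; visible region now rows[4,8) x cols[8,12) = 4x4
Op 4 fold_down: fold axis h@6; visible region now rows[6,8) x cols[8,12) = 2x4
Op 5 cut(0, 3): punch at orig (6,11); cuts so far [(6, 11)]; region rows[6,8) x cols[8,12) = 2x4
Op 6 cut(1, 2): punch at orig (7,10); cuts so far [(6, 11), (7, 10)]; region rows[6,8) x cols[8,12) = 2x4
Unfold 1 (reflect across h@6): 4 holes -> [(4, 10), (5, 11), (6, 11), (7, 10)]
Unfold 2 (reflect across v@12): 8 holes -> [(4, 10), (4, 13), (5, 11), (5, 12), (6, 11), (6, 12), (7, 10), (7, 13)]
Unfold 3 (reflect across h@4): 16 holes -> [(0, 10), (0, 13), (1, 11), (1, 12), (2, 11), (2, 12), (3, 10), (3, 13), (4, 10), (4, 13), (5, 11), (5, 12), (6, 11), (6, 12), (7, 10), (7, 13)]
Unfold 4 (reflect across v@8): 32 holes -> [(0, 2), (0, 5), (0, 10), (0, 13), (1, 3), (1, 4), (1, 11), (1, 12), (2, 3), (2, 4), (2, 11), (2, 12), (3, 2), (3, 5), (3, 10), (3, 13), (4, 2), (4, 5), (4, 10), (4, 13), (5, 3), (5, 4), (5, 11), (5, 12), (6, 3), (6, 4), (6, 11), (6, 12), (7, 2), (7, 5), (7, 10), (7, 13)]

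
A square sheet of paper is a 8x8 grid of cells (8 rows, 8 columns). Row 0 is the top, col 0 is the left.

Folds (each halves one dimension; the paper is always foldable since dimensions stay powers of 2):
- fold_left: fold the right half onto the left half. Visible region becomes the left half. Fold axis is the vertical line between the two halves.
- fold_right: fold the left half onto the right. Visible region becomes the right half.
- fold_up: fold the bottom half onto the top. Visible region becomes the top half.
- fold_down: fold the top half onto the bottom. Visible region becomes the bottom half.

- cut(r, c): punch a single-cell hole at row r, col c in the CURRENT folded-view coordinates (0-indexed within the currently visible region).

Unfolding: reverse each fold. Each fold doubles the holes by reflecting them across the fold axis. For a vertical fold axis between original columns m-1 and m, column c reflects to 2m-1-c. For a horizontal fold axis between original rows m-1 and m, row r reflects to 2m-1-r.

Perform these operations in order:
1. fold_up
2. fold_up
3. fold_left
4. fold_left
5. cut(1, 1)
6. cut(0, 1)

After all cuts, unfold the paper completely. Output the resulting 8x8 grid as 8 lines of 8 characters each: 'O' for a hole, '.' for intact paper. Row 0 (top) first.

Answer: .OO..OO.
.OO..OO.
.OO..OO.
.OO..OO.
.OO..OO.
.OO..OO.
.OO..OO.
.OO..OO.

Derivation:
Op 1 fold_up: fold axis h@4; visible region now rows[0,4) x cols[0,8) = 4x8
Op 2 fold_up: fold axis h@2; visible region now rows[0,2) x cols[0,8) = 2x8
Op 3 fold_left: fold axis v@4; visible region now rows[0,2) x cols[0,4) = 2x4
Op 4 fold_left: fold axis v@2; visible region now rows[0,2) x cols[0,2) = 2x2
Op 5 cut(1, 1): punch at orig (1,1); cuts so far [(1, 1)]; region rows[0,2) x cols[0,2) = 2x2
Op 6 cut(0, 1): punch at orig (0,1); cuts so far [(0, 1), (1, 1)]; region rows[0,2) x cols[0,2) = 2x2
Unfold 1 (reflect across v@2): 4 holes -> [(0, 1), (0, 2), (1, 1), (1, 2)]
Unfold 2 (reflect across v@4): 8 holes -> [(0, 1), (0, 2), (0, 5), (0, 6), (1, 1), (1, 2), (1, 5), (1, 6)]
Unfold 3 (reflect across h@2): 16 holes -> [(0, 1), (0, 2), (0, 5), (0, 6), (1, 1), (1, 2), (1, 5), (1, 6), (2, 1), (2, 2), (2, 5), (2, 6), (3, 1), (3, 2), (3, 5), (3, 6)]
Unfold 4 (reflect across h@4): 32 holes -> [(0, 1), (0, 2), (0, 5), (0, 6), (1, 1), (1, 2), (1, 5), (1, 6), (2, 1), (2, 2), (2, 5), (2, 6), (3, 1), (3, 2), (3, 5), (3, 6), (4, 1), (4, 2), (4, 5), (4, 6), (5, 1), (5, 2), (5, 5), (5, 6), (6, 1), (6, 2), (6, 5), (6, 6), (7, 1), (7, 2), (7, 5), (7, 6)]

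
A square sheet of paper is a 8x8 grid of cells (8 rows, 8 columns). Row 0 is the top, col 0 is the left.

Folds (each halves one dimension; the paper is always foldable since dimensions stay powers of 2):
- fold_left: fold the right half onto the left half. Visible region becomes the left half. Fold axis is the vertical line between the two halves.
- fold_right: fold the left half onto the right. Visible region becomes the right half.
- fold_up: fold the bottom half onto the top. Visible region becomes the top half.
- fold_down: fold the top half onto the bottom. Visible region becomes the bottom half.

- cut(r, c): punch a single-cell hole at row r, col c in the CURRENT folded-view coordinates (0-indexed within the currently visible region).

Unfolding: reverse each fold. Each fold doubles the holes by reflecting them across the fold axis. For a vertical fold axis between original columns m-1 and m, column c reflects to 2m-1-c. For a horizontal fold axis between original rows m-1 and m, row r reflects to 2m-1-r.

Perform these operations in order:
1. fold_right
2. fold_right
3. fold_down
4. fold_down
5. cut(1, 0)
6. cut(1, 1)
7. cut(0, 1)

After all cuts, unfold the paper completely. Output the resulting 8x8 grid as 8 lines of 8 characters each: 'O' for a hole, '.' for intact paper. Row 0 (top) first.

Answer: OOOOOOOO
O..OO..O
O..OO..O
OOOOOOOO
OOOOOOOO
O..OO..O
O..OO..O
OOOOOOOO

Derivation:
Op 1 fold_right: fold axis v@4; visible region now rows[0,8) x cols[4,8) = 8x4
Op 2 fold_right: fold axis v@6; visible region now rows[0,8) x cols[6,8) = 8x2
Op 3 fold_down: fold axis h@4; visible region now rows[4,8) x cols[6,8) = 4x2
Op 4 fold_down: fold axis h@6; visible region now rows[6,8) x cols[6,8) = 2x2
Op 5 cut(1, 0): punch at orig (7,6); cuts so far [(7, 6)]; region rows[6,8) x cols[6,8) = 2x2
Op 6 cut(1, 1): punch at orig (7,7); cuts so far [(7, 6), (7, 7)]; region rows[6,8) x cols[6,8) = 2x2
Op 7 cut(0, 1): punch at orig (6,7); cuts so far [(6, 7), (7, 6), (7, 7)]; region rows[6,8) x cols[6,8) = 2x2
Unfold 1 (reflect across h@6): 6 holes -> [(4, 6), (4, 7), (5, 7), (6, 7), (7, 6), (7, 7)]
Unfold 2 (reflect across h@4): 12 holes -> [(0, 6), (0, 7), (1, 7), (2, 7), (3, 6), (3, 7), (4, 6), (4, 7), (5, 7), (6, 7), (7, 6), (7, 7)]
Unfold 3 (reflect across v@6): 24 holes -> [(0, 4), (0, 5), (0, 6), (0, 7), (1, 4), (1, 7), (2, 4), (2, 7), (3, 4), (3, 5), (3, 6), (3, 7), (4, 4), (4, 5), (4, 6), (4, 7), (5, 4), (5, 7), (6, 4), (6, 7), (7, 4), (7, 5), (7, 6), (7, 7)]
Unfold 4 (reflect across v@4): 48 holes -> [(0, 0), (0, 1), (0, 2), (0, 3), (0, 4), (0, 5), (0, 6), (0, 7), (1, 0), (1, 3), (1, 4), (1, 7), (2, 0), (2, 3), (2, 4), (2, 7), (3, 0), (3, 1), (3, 2), (3, 3), (3, 4), (3, 5), (3, 6), (3, 7), (4, 0), (4, 1), (4, 2), (4, 3), (4, 4), (4, 5), (4, 6), (4, 7), (5, 0), (5, 3), (5, 4), (5, 7), (6, 0), (6, 3), (6, 4), (6, 7), (7, 0), (7, 1), (7, 2), (7, 3), (7, 4), (7, 5), (7, 6), (7, 7)]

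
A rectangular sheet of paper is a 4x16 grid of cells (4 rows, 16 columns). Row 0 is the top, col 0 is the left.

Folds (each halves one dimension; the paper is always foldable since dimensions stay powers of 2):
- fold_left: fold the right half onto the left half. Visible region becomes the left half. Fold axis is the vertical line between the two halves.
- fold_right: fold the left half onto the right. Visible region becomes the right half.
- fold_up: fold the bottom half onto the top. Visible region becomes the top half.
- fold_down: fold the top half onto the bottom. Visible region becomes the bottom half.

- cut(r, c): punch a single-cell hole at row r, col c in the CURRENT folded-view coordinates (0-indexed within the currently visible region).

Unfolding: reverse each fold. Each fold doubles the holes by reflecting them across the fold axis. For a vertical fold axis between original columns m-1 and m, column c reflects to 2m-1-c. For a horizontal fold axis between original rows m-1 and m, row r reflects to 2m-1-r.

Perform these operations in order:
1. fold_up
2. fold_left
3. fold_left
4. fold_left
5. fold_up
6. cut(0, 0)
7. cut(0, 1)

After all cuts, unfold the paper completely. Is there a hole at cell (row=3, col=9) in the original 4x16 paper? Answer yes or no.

Answer: yes

Derivation:
Op 1 fold_up: fold axis h@2; visible region now rows[0,2) x cols[0,16) = 2x16
Op 2 fold_left: fold axis v@8; visible region now rows[0,2) x cols[0,8) = 2x8
Op 3 fold_left: fold axis v@4; visible region now rows[0,2) x cols[0,4) = 2x4
Op 4 fold_left: fold axis v@2; visible region now rows[0,2) x cols[0,2) = 2x2
Op 5 fold_up: fold axis h@1; visible region now rows[0,1) x cols[0,2) = 1x2
Op 6 cut(0, 0): punch at orig (0,0); cuts so far [(0, 0)]; region rows[0,1) x cols[0,2) = 1x2
Op 7 cut(0, 1): punch at orig (0,1); cuts so far [(0, 0), (0, 1)]; region rows[0,1) x cols[0,2) = 1x2
Unfold 1 (reflect across h@1): 4 holes -> [(0, 0), (0, 1), (1, 0), (1, 1)]
Unfold 2 (reflect across v@2): 8 holes -> [(0, 0), (0, 1), (0, 2), (0, 3), (1, 0), (1, 1), (1, 2), (1, 3)]
Unfold 3 (reflect across v@4): 16 holes -> [(0, 0), (0, 1), (0, 2), (0, 3), (0, 4), (0, 5), (0, 6), (0, 7), (1, 0), (1, 1), (1, 2), (1, 3), (1, 4), (1, 5), (1, 6), (1, 7)]
Unfold 4 (reflect across v@8): 32 holes -> [(0, 0), (0, 1), (0, 2), (0, 3), (0, 4), (0, 5), (0, 6), (0, 7), (0, 8), (0, 9), (0, 10), (0, 11), (0, 12), (0, 13), (0, 14), (0, 15), (1, 0), (1, 1), (1, 2), (1, 3), (1, 4), (1, 5), (1, 6), (1, 7), (1, 8), (1, 9), (1, 10), (1, 11), (1, 12), (1, 13), (1, 14), (1, 15)]
Unfold 5 (reflect across h@2): 64 holes -> [(0, 0), (0, 1), (0, 2), (0, 3), (0, 4), (0, 5), (0, 6), (0, 7), (0, 8), (0, 9), (0, 10), (0, 11), (0, 12), (0, 13), (0, 14), (0, 15), (1, 0), (1, 1), (1, 2), (1, 3), (1, 4), (1, 5), (1, 6), (1, 7), (1, 8), (1, 9), (1, 10), (1, 11), (1, 12), (1, 13), (1, 14), (1, 15), (2, 0), (2, 1), (2, 2), (2, 3), (2, 4), (2, 5), (2, 6), (2, 7), (2, 8), (2, 9), (2, 10), (2, 11), (2, 12), (2, 13), (2, 14), (2, 15), (3, 0), (3, 1), (3, 2), (3, 3), (3, 4), (3, 5), (3, 6), (3, 7), (3, 8), (3, 9), (3, 10), (3, 11), (3, 12), (3, 13), (3, 14), (3, 15)]
Holes: [(0, 0), (0, 1), (0, 2), (0, 3), (0, 4), (0, 5), (0, 6), (0, 7), (0, 8), (0, 9), (0, 10), (0, 11), (0, 12), (0, 13), (0, 14), (0, 15), (1, 0), (1, 1), (1, 2), (1, 3), (1, 4), (1, 5), (1, 6), (1, 7), (1, 8), (1, 9), (1, 10), (1, 11), (1, 12), (1, 13), (1, 14), (1, 15), (2, 0), (2, 1), (2, 2), (2, 3), (2, 4), (2, 5), (2, 6), (2, 7), (2, 8), (2, 9), (2, 10), (2, 11), (2, 12), (2, 13), (2, 14), (2, 15), (3, 0), (3, 1), (3, 2), (3, 3), (3, 4), (3, 5), (3, 6), (3, 7), (3, 8), (3, 9), (3, 10), (3, 11), (3, 12), (3, 13), (3, 14), (3, 15)]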